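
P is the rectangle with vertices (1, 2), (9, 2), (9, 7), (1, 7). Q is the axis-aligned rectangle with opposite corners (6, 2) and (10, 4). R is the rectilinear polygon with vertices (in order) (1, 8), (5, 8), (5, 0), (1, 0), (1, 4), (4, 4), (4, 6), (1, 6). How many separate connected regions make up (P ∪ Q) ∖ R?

(P ∪ Q) ∖ R splits into 2 disjoint pieces (area 6, area 22).

2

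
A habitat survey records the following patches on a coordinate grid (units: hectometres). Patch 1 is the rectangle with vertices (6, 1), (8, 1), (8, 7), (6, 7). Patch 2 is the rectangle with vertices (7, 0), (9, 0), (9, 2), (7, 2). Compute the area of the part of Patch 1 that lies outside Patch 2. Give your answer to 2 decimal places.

11.00

|Patch 1∩Patch 2|: x∈[7,8], y∈[1,2] → 1·1 = 1.
|Patch 1| = 12.
|Patch 1 ∖ Patch 2| = |Patch 1| − |Patch 1∩Patch 2| = 12 − 1 = 11.00.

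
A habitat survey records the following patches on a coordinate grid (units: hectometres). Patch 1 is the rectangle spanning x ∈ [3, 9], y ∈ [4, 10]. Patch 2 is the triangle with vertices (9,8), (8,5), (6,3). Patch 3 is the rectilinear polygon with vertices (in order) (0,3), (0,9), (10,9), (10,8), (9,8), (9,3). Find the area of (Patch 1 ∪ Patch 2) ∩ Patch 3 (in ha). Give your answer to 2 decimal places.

The region (Patch 1 ∪ Patch 2) ∩ Patch 3 is the polygon with vertices (7,4), (6,3), (6.6,4), (3,4), (3,9), (9,9), (9,8), (9,4).
By the shoelace formula its area is 30.20.

30.20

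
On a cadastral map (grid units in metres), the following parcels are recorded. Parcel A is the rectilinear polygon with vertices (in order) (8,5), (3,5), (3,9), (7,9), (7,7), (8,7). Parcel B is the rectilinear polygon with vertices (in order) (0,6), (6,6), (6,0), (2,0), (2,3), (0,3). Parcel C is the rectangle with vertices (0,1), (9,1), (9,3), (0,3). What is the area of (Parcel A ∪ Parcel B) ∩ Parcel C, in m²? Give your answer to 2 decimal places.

|Parcel A ∪ Parcel B| = 45.
|(Parcel A ∪ Parcel B) ∩ Parcel C| = 8.00.

8.00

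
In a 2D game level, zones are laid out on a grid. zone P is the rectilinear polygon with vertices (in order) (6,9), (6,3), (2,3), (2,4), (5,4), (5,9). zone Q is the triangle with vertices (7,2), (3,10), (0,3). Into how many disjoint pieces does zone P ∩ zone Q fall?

1

zone P ∩ zone Q is a single connected region.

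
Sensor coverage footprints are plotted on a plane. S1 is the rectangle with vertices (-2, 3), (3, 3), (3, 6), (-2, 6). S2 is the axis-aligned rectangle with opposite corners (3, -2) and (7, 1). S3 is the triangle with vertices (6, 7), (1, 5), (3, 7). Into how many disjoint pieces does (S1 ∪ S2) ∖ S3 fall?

2

(S1 ∪ S2) ∖ S3 splits into 2 disjoint pieces (area 14.3, area 12).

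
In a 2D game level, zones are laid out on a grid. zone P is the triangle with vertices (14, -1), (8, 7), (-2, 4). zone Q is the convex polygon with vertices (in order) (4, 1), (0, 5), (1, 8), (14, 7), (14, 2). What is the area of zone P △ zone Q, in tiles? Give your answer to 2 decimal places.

|zone P| = 49, |zone Q| = 77, |zone P∩zone Q| = 38.1465.
|zone P △ zone Q| = |zone P| + |zone Q| − 2·|zone P∩zone Q| = 49 + 77 − 76.2931 = 49.71.

49.71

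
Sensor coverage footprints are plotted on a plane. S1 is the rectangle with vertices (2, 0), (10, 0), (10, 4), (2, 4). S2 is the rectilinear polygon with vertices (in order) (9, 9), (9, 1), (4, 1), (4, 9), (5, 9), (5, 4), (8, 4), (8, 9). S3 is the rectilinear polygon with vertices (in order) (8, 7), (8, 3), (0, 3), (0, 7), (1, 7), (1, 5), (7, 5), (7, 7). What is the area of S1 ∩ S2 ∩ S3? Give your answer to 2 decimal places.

The intersection is the polygon with vertices (4,4), (5,4), (8,4), (8,3), (4,3).
By the shoelace formula its area is 4.00.

4.00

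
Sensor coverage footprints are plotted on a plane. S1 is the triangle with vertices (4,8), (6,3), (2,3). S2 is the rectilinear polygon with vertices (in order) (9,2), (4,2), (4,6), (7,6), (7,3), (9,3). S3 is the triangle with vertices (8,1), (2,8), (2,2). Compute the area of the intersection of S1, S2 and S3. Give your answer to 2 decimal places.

The intersection is the polygon with vertices (4,3), (4,5.667), (5.75,3.625), (6,3).
By the shoelace formula its area is 2.96.

2.96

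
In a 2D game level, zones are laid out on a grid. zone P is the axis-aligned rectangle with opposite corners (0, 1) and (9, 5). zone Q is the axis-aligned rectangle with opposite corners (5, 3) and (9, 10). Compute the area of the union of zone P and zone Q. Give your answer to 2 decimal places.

By inclusion–exclusion:
Individual areas: |zone P| = 36, |zone Q| = 28.
|zone P∩zone Q|: x∈[5,9], y∈[3,5] → 4·2 = 8.
|zone P ∪ zone Q| = 64 − 8 = 56.00.

56.00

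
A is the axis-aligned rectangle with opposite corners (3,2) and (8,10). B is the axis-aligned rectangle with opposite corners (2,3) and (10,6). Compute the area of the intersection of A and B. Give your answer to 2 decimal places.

15.00

|A∩B|: x∈[3,8], y∈[3,6] → 5·3 = 15.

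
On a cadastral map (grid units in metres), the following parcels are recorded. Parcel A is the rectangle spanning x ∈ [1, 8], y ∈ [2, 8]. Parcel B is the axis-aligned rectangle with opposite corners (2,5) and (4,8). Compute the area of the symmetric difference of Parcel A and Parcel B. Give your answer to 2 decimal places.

36.00

|Parcel A∩Parcel B|: x∈[2,4], y∈[5,8] → 2·3 = 6.
|Parcel A △ Parcel B| = |Parcel A| + |Parcel B| − 2·|Parcel A∩Parcel B| = 42 + 6 − 12 = 36.00.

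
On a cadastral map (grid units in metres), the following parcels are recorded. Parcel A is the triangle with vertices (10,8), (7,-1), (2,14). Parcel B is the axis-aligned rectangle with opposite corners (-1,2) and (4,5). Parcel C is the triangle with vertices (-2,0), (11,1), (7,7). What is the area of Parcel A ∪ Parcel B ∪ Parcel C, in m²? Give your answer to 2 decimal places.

81.80

By inclusion–exclusion:
Individual areas: |Parcel A| = 45, |Parcel B| = 15, |Parcel C| = 41.
|Parcel A∩Parcel B| = 0.
|Parcel A∩Parcel C| = 14.6264.
|Parcel B∩Parcel C| = 4.5714.
|Parcel A∩Parcel B∩Parcel C| = 0.
|Parcel A ∪ Parcel B ∪ Parcel C| = 101 − 19.1979 + 0 = 81.80.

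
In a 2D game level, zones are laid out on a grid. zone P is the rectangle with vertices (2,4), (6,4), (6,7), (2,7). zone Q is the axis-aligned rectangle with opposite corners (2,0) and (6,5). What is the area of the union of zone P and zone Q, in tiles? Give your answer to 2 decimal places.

28.00

By inclusion–exclusion:
Individual areas: |zone P| = 12, |zone Q| = 20.
|zone P∩zone Q|: x∈[2,6], y∈[4,5] → 4·1 = 4.
|zone P ∪ zone Q| = 32 − 4 = 28.00.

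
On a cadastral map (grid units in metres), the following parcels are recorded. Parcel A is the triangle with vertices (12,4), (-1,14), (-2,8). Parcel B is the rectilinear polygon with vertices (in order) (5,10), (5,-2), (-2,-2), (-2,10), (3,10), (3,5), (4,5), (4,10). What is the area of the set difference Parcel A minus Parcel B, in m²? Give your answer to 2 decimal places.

27.15

|Parcel A| = 44, |Parcel A∩Parcel B| = 16.8491.
|Parcel A ∖ Parcel B| = |Parcel A| − |Parcel A∩Parcel B| = 44 − 16.8491 = 27.15.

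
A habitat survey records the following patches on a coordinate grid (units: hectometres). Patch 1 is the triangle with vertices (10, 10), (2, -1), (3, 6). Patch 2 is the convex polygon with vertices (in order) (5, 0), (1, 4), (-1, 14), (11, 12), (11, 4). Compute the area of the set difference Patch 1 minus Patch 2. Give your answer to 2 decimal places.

2.37

|Patch 1| = 22.5, |Patch 1∩Patch 2| = 20.1316.
|Patch 1 ∖ Patch 2| = |Patch 1| − |Patch 1∩Patch 2| = 22.5 − 20.1316 = 2.37.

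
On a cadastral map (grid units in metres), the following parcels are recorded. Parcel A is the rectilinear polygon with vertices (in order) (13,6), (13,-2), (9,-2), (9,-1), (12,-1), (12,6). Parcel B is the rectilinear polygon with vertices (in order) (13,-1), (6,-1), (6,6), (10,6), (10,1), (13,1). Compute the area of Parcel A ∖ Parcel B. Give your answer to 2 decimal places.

9.00

|Parcel A| = 11, |Parcel A∩Parcel B| = 2.
|Parcel A ∖ Parcel B| = |Parcel A| − |Parcel A∩Parcel B| = 11 − 2 = 9.00.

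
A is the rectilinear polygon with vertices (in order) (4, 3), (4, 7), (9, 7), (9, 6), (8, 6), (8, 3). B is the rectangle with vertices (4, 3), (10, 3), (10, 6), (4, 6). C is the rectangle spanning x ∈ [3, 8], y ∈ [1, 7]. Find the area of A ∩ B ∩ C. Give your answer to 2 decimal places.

The intersection is the polygon with vertices (8,6), (8,3), (4,3), (4,6).
By the shoelace formula its area is 12.00.

12.00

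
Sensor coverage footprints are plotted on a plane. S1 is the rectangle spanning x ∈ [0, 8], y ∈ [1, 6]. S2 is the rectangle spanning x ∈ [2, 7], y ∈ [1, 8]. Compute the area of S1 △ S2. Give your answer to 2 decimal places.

25.00

|S1∩S2|: x∈[2,7], y∈[1,6] → 5·5 = 25.
|S1 △ S2| = |S1| + |S2| − 2·|S1∩S2| = 40 + 35 − 50 = 25.00.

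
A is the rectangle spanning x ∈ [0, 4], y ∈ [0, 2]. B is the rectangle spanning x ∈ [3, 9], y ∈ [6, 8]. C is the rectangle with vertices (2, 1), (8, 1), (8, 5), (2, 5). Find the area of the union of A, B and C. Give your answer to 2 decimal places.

By inclusion–exclusion:
Individual areas: |A| = 8, |B| = 12, |C| = 24.
|A∩B| = 0 (no overlap).
|A∩C|: x∈[2,4], y∈[1,2] → 2·1 = 2.
|B∩C| = 0 (no overlap).
|A∩B∩C| = 0.
|A ∪ B ∪ C| = 44 − 2 + 0 = 42.00.

42.00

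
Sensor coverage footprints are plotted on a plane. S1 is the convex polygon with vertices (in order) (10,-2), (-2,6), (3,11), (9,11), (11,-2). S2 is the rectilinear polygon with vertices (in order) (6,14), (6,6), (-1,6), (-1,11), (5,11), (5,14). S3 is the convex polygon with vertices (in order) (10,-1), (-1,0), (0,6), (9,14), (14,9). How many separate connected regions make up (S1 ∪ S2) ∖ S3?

2

(S1 ∪ S2) ∖ S3 splits into 2 disjoint pieces (area 23.7, area 2.4379).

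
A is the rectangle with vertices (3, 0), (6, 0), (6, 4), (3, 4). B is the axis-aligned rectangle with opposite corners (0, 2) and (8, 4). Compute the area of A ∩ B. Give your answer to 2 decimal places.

6.00

|A∩B|: x∈[3,6], y∈[2,4] → 3·2 = 6.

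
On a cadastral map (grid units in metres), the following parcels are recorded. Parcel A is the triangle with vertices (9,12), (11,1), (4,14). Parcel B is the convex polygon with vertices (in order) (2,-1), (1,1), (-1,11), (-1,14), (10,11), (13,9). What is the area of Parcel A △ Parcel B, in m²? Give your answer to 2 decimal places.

103.23

|Parcel A| = 25.5, |Parcel B| = 111.5, |Parcel A∩Parcel B| = 16.8829.
|Parcel A △ Parcel B| = |Parcel A| + |Parcel B| − 2·|Parcel A∩Parcel B| = 25.5 + 111.5 − 33.7657 = 103.23.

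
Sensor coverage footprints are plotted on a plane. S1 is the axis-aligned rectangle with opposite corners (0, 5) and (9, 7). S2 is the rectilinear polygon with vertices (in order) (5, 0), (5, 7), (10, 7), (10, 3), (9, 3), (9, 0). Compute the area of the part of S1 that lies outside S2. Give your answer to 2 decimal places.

10.00

|S1| = 18, |S1∩S2| = 8.
|S1 ∖ S2| = |S1| − |S1∩S2| = 18 − 8 = 10.00.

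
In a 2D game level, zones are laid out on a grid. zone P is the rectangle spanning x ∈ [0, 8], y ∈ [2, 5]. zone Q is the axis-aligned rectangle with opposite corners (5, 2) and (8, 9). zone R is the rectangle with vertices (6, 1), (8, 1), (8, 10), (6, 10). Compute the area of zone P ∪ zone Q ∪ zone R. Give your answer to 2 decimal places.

By inclusion–exclusion:
Individual areas: |zone P| = 24, |zone Q| = 21, |zone R| = 18.
|zone P∩zone Q|: x∈[5,8], y∈[2,5] → 3·3 = 9.
|zone P∩zone R|: x∈[6,8], y∈[2,5] → 2·3 = 6.
|zone Q∩zone R|: x∈[6,8], y∈[2,9] → 2·7 = 14.
|zone P∩zone Q∩zone R| = 6.
|zone P ∪ zone Q ∪ zone R| = 63 − 29 + 6 = 40.00.

40.00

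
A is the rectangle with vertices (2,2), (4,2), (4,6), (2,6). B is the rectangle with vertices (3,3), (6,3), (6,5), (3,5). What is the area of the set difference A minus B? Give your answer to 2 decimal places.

|A∩B|: x∈[3,4], y∈[3,5] → 1·2 = 2.
|A| = 8.
|A ∖ B| = |A| − |A∩B| = 8 − 2 = 6.00.

6.00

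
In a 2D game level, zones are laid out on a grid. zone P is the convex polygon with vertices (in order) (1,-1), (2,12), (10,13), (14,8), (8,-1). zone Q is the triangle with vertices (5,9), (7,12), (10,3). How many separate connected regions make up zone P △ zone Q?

zone P △ zone Q is a single connected region.

1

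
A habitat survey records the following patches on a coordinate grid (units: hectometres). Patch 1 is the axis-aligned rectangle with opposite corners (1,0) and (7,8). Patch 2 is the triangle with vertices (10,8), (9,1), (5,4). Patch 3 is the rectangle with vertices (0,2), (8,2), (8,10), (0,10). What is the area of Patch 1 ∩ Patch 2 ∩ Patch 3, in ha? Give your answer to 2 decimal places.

3.10

The intersection is the polygon with vertices (5,4), (7,5.6), (7,2.5).
By the shoelace formula its area is 3.10.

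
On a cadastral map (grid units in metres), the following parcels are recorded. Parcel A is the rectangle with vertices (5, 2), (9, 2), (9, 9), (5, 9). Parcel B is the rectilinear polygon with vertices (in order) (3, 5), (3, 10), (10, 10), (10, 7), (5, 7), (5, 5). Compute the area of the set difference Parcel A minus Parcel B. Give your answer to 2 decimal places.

|Parcel A| = 28, |Parcel A∩Parcel B| = 8.
|Parcel A ∖ Parcel B| = |Parcel A| − |Parcel A∩Parcel B| = 28 − 8 = 20.00.

20.00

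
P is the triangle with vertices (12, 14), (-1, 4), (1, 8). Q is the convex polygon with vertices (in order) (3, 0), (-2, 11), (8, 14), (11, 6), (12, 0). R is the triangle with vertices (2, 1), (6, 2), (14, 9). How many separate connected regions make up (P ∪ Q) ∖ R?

2

(P ∪ Q) ∖ R splits into 2 disjoint pieces (area 94.7893, area 29.1115).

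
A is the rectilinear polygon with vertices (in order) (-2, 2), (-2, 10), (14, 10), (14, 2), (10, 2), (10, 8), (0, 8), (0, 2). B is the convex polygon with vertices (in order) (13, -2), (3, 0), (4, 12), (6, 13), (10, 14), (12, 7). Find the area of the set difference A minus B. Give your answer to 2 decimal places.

|A| = 68, |A∩B| = 28.6032.
|A ∖ B| = |A| − |A∩B| = 68 − 28.6032 = 39.40.

39.40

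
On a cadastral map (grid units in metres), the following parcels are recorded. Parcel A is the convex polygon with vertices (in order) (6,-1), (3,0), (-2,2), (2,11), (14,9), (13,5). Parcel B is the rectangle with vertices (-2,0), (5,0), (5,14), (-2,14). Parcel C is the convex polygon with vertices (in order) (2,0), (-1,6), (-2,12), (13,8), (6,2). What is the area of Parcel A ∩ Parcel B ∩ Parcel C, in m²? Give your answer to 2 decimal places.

43.45

The intersection is the polygon with vertices (1.974,10.94), (5,10.133), (5,1.5), (2.444,0.222), (1.75,0.5), (-0.588,5.176).
By the shoelace formula its area is 43.45.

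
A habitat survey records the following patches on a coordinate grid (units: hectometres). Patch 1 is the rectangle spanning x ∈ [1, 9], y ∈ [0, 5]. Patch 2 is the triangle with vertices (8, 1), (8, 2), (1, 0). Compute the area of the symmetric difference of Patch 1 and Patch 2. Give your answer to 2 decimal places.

36.50

|Patch 1| = 40, |Patch 2| = 3.5, |Patch 1∩Patch 2| = 3.5.
|Patch 1 △ Patch 2| = |Patch 1| + |Patch 2| − 2·|Patch 1∩Patch 2| = 40 + 3.5 − 7 = 36.50.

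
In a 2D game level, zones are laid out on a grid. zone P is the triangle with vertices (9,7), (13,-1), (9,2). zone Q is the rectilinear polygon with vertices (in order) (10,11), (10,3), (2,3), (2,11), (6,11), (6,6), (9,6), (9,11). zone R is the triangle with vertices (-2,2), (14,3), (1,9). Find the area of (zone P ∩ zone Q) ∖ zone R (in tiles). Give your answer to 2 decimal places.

|zone P ∩ zone Q| = 3.
|(zone P ∩ zone Q) ∩ zone R| = 2.0769.
|(zone P ∩ zone Q) ∖ zone R| = 3 − 2.0769 = 0.92.

0.92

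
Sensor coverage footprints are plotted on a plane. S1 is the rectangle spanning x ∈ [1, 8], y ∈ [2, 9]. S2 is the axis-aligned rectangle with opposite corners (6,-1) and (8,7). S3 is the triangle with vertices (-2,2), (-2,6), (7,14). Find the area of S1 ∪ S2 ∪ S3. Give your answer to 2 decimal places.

69.69

By inclusion–exclusion:
Individual areas: |S1| = 49, |S2| = 16, |S3| = 18.
|S1∩S2|: x∈[6,8], y∈[2,7] → 2·5 = 10.
|S1∩S3| = 3.3125.
|S2∩S3| = 0.
|S1∩S2∩S3| = 0.
|S1 ∪ S2 ∪ S3| = 83 − 13.3125 + 0 = 69.69.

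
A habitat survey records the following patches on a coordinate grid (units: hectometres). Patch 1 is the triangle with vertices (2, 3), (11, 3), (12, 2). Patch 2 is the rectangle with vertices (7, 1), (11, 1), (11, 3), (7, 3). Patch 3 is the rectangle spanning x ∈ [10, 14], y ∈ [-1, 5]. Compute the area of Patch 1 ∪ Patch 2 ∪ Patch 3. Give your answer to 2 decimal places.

By inclusion–exclusion:
Individual areas: |Patch 1| = 4.5, |Patch 2| = 8, |Patch 3| = 24.
|Patch 1∩Patch 2| = 2.8.
|Patch 1∩Patch 3| = 1.3.
|Patch 2∩Patch 3|: x∈[10,11], y∈[1,3] → 1·2 = 2.
|Patch 1∩Patch 2∩Patch 3| = 0.85.
|Patch 1 ∪ Patch 2 ∪ Patch 3| = 36.5 − 6.1 + 0.85 = 31.25.

31.25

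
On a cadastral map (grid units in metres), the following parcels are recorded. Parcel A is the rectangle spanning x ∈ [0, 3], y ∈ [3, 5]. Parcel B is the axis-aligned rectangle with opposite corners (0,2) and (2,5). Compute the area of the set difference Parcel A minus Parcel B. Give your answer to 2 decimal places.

2.00

|Parcel A∩Parcel B|: x∈[0,2], y∈[3,5] → 2·2 = 4.
|Parcel A| = 6.
|Parcel A ∖ Parcel B| = |Parcel A| − |Parcel A∩Parcel B| = 6 − 4 = 2.00.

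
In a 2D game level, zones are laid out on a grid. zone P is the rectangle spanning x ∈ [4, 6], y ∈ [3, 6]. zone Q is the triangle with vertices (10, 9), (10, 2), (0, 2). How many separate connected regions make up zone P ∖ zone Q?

1

zone P ∖ zone Q is a single connected region.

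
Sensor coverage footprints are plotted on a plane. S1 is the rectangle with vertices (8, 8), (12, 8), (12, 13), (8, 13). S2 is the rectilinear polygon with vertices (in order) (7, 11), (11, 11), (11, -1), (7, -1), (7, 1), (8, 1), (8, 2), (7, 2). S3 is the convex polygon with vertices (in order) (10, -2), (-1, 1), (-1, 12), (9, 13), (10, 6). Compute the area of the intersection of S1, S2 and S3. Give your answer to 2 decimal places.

4.50

The intersection is the polygon with vertices (8,11), (9.286,11), (9.714,8), (8,8).
By the shoelace formula its area is 4.50.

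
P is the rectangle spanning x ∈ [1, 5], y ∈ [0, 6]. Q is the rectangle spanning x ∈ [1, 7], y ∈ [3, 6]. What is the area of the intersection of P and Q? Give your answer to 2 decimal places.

|P∩Q|: x∈[1,5], y∈[3,6] → 4·3 = 12.

12.00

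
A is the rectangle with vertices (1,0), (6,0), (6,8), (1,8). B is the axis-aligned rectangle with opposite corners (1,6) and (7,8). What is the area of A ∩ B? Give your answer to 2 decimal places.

|A∩B|: x∈[1,6], y∈[6,8] → 5·2 = 10.

10.00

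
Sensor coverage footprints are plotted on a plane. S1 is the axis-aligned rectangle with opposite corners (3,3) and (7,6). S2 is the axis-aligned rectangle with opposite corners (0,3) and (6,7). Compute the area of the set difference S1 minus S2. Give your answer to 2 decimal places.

3.00

|S1∩S2|: x∈[3,6], y∈[3,6] → 3·3 = 9.
|S1| = 12.
|S1 ∖ S2| = |S1| − |S1∩S2| = 12 − 9 = 3.00.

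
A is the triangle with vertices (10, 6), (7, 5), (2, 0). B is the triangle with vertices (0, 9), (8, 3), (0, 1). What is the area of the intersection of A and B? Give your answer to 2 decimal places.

The intersection is the polygon with vertices (6.286,4.286), (7,3.75), (5,2.25), (4,2).
By the shoelace formula its area is 1.93.

1.93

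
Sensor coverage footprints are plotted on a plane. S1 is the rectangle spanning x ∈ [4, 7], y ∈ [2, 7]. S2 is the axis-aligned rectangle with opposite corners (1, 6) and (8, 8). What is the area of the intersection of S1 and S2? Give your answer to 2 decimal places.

|S1∩S2|: x∈[4,7], y∈[6,7] → 3·1 = 3.

3.00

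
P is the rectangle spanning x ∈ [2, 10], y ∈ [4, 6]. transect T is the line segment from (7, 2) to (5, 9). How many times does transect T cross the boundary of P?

The segment meets the boundary at (5.857,6), (6.429,4).

2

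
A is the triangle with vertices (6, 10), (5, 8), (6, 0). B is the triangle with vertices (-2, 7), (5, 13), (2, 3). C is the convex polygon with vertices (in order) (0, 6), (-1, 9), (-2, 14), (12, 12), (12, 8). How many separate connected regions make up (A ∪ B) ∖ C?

2

(A ∪ B) ∖ C splits into 2 disjoint pieces (area 3, area 8.847).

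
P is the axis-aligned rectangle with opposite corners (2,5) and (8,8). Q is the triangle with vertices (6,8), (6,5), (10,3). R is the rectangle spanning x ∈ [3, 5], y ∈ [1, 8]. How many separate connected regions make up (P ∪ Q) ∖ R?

2

(P ∪ Q) ∖ R splits into 2 disjoint pieces (area 11.5, area 3).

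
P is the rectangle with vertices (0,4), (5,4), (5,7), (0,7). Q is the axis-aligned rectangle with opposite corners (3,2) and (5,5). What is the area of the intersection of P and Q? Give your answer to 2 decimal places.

2.00

|P∩Q|: x∈[3,5], y∈[4,5] → 2·1 = 2.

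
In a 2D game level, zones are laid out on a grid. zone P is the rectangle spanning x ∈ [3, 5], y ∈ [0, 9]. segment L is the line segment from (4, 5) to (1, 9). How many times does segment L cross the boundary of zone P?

The segment meets the boundary at (3,6.333).

1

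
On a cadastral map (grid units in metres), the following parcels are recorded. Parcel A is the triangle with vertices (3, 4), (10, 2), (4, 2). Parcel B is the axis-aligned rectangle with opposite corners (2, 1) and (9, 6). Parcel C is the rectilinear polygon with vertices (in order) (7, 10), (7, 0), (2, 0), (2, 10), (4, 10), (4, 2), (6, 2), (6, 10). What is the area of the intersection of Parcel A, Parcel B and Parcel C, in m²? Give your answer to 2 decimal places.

1.86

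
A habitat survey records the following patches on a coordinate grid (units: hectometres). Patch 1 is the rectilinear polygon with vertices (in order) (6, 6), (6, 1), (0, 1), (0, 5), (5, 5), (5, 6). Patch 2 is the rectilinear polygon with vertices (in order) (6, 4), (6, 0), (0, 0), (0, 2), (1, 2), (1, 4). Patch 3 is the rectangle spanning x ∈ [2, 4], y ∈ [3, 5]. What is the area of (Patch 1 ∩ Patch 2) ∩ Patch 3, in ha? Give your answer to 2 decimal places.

The region (Patch 1 ∩ Patch 2) ∩ Patch 3 is the polygon with vertices (4,4), (4,3), (2,3), (2,4).
By the shoelace formula its area is 2.00.

2.00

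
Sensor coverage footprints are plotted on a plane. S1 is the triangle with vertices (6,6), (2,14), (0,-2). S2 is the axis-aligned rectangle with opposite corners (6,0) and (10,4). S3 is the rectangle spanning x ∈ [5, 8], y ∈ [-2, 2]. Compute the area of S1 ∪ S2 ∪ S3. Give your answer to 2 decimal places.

64.00

By inclusion–exclusion:
Individual areas: |S1| = 40, |S2| = 16, |S3| = 12.
|S1∩S2| = 0.
|S1∩S3| = 0.
|S2∩S3|: x∈[6,8], y∈[0,2] → 2·2 = 4.
|S1∩S2∩S3| = 0.
|S1 ∪ S2 ∪ S3| = 68 − 4 + 0 = 64.00.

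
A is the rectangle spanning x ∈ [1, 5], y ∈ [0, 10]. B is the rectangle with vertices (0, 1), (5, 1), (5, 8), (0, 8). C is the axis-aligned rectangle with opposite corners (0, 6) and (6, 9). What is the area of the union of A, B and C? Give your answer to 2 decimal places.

By inclusion–exclusion:
Individual areas: |A| = 40, |B| = 35, |C| = 18.
|A∩B|: x∈[1,5], y∈[1,8] → 4·7 = 28.
|A∩C|: x∈[1,5], y∈[6,9] → 4·3 = 12.
|B∩C|: x∈[0,5], y∈[6,8] → 5·2 = 10.
|A∩B∩C| = 8.
|A ∪ B ∪ C| = 93 − 50 + 8 = 51.00.

51.00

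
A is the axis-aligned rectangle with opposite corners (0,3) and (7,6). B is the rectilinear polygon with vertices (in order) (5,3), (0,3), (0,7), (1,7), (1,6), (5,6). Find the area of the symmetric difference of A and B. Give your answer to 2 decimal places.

7.00

|A| = 21, |B| = 16, |A∩B| = 15.
|A △ B| = |A| + |B| − 2·|A∩B| = 21 + 16 − 30 = 7.00.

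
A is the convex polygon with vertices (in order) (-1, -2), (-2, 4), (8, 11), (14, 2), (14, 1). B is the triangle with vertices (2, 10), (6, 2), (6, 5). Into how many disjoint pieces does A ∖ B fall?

1

A ∖ B is a single connected region.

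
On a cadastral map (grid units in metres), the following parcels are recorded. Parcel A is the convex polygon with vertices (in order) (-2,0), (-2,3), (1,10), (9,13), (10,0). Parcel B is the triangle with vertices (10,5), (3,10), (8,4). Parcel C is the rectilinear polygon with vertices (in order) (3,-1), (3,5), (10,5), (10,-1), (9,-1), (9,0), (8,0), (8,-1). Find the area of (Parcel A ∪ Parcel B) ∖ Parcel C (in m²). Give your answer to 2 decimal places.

|Parcel A ∪ Parcel B| = 118.0915.
|(Parcel A ∪ Parcel B) ∩ Parcel C| = 34.0741.
|(Parcel A ∪ Parcel B) ∖ Parcel C| = 118.0915 − 34.0741 = 84.02.

84.02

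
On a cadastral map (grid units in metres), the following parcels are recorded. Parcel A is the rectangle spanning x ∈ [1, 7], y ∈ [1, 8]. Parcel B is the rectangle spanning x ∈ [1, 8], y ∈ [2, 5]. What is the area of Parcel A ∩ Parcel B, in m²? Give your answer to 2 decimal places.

18.00

|Parcel A∩Parcel B|: x∈[1,7], y∈[2,5] → 6·3 = 18.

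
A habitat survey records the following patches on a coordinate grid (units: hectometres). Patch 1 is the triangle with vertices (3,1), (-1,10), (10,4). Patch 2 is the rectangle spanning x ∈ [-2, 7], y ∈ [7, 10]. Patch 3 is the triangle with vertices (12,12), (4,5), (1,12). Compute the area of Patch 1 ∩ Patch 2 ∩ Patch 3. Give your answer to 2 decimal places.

The intersection is the polygon with vertices (4.5,7), (3.143,7), (2.729,7.966).
By the shoelace formula its area is 0.66.

0.66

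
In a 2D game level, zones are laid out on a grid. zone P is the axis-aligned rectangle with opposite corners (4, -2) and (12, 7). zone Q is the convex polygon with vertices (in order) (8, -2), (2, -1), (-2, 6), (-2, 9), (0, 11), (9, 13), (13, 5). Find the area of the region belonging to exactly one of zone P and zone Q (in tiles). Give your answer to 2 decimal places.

|zone P| = 72, |zone Q| = 155.5, |zone P∩zone Q| = 59.4667.
|zone P △ zone Q| = |zone P| + |zone Q| − 2·|zone P∩zone Q| = 72 + 155.5 − 118.9333 = 108.57.

108.57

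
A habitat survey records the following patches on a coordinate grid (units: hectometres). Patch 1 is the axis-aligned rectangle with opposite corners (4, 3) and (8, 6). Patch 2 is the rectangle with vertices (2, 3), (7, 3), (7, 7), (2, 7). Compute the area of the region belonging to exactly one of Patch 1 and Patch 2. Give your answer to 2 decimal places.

14.00

|Patch 1∩Patch 2|: x∈[4,7], y∈[3,6] → 3·3 = 9.
|Patch 1 △ Patch 2| = |Patch 1| + |Patch 2| − 2·|Patch 1∩Patch 2| = 12 + 20 − 18 = 14.00.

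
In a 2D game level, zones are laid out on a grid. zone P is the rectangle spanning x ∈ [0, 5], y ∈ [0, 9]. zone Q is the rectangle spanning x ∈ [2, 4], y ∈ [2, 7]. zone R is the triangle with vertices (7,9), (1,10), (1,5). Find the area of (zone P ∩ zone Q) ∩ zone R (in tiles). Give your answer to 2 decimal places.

The region (zone P ∩ zone Q) ∩ zone R is the polygon with vertices (2,7), (4,7), (2,5.667).
By the shoelace formula its area is 1.33.

1.33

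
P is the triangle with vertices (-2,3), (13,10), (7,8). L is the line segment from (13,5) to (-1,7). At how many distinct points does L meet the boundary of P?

2

The segment meets the boundary at (3.932,6.295), (4.797,6.172).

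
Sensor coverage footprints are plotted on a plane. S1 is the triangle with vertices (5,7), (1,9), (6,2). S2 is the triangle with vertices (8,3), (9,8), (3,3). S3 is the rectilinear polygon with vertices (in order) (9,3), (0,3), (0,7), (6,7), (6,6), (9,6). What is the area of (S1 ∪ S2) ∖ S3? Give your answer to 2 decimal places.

|S1 ∪ S2| = 20.0646.
|(S1 ∪ S2) ∩ S3| = 15.236.
|(S1 ∪ S2) ∖ S3| = 20.0646 − 15.236 = 4.83.

4.83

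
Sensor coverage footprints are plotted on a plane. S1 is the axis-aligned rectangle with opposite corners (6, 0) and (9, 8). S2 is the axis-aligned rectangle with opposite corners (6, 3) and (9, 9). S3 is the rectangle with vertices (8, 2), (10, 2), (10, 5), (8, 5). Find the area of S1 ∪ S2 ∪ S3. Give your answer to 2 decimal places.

30.00

By inclusion–exclusion:
Individual areas: |S1| = 24, |S2| = 18, |S3| = 6.
|S1∩S2|: x∈[6,9], y∈[3,8] → 3·5 = 15.
|S1∩S3|: x∈[8,9], y∈[2,5] → 1·3 = 3.
|S2∩S3|: x∈[8,9], y∈[3,5] → 1·2 = 2.
|S1∩S2∩S3| = 2.
|S1 ∪ S2 ∪ S3| = 48 − 20 + 2 = 30.00.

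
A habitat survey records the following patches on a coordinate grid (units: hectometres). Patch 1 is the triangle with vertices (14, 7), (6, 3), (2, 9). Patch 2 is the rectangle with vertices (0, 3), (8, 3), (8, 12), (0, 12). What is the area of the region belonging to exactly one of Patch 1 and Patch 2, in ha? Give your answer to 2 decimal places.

|Patch 1| = 32, |Patch 2| = 72, |Patch 1∩Patch 2| = 20.
|Patch 1 △ Patch 2| = |Patch 1| + |Patch 2| − 2·|Patch 1∩Patch 2| = 32 + 72 − 40 = 64.00.

64.00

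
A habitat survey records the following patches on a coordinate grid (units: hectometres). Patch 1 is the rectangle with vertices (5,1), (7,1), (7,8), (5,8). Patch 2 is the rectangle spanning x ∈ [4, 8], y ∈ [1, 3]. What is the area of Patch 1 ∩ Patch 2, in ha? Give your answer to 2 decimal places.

4.00

|Patch 1∩Patch 2|: x∈[5,7], y∈[1,3] → 2·2 = 4.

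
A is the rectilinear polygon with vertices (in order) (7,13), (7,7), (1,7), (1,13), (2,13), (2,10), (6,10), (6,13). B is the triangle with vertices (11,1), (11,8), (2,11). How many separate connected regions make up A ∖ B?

A ∖ B splits into 2 disjoint pieces (area 3.6667, area 12.75).

2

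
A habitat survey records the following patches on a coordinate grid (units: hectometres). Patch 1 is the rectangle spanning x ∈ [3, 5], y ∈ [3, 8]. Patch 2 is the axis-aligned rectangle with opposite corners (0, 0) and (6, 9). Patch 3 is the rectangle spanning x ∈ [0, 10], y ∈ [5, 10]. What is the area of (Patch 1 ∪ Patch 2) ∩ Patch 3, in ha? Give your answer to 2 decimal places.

24.00

The region (Patch 1 ∪ Patch 2) ∩ Patch 3 is the polygon with vertices (0,9), (6,9), (6,5), (0,5).
By the shoelace formula its area is 24.00.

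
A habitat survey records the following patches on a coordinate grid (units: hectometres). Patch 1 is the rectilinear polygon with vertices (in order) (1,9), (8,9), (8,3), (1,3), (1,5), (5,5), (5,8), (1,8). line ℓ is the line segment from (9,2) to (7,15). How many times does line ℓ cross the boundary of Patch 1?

2

The segment meets the boundary at (7.923,9), (8,8.5).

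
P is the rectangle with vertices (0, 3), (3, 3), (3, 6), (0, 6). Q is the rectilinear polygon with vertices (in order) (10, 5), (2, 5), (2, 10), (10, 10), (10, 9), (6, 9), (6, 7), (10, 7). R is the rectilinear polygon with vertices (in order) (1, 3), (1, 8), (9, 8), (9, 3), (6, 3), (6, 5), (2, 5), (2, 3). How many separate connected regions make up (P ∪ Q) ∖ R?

4

(P ∪ Q) ∖ R splits into 4 disjoint pieces (area 2, area 3, area 12, area 2).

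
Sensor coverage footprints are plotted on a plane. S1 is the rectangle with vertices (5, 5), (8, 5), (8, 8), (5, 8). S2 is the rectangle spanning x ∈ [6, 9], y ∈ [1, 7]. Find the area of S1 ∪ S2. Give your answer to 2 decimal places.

23.00

By inclusion–exclusion:
Individual areas: |S1| = 9, |S2| = 18.
|S1∩S2|: x∈[6,8], y∈[5,7] → 2·2 = 4.
|S1 ∪ S2| = 27 − 4 = 23.00.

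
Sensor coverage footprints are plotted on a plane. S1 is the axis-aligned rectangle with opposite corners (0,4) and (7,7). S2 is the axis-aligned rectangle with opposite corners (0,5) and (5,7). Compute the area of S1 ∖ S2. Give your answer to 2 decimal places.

11.00

|S1∩S2|: x∈[0,5], y∈[5,7] → 5·2 = 10.
|S1| = 21.
|S1 ∖ S2| = |S1| − |S1∩S2| = 21 − 10 = 11.00.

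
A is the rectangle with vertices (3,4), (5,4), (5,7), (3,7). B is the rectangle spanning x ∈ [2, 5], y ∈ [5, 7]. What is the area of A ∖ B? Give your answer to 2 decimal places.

|A∩B|: x∈[3,5], y∈[5,7] → 2·2 = 4.
|A| = 6.
|A ∖ B| = |A| − |A∩B| = 6 − 4 = 2.00.

2.00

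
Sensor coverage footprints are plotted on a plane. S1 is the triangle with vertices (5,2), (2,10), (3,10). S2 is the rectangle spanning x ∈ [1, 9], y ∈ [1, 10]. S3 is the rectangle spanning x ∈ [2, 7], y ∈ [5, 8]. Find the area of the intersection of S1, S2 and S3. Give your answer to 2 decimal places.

The intersection is the polygon with vertices (4.25,5), (3.875,5), (2.75,8), (3.5,8).
By the shoelace formula its area is 1.69.

1.69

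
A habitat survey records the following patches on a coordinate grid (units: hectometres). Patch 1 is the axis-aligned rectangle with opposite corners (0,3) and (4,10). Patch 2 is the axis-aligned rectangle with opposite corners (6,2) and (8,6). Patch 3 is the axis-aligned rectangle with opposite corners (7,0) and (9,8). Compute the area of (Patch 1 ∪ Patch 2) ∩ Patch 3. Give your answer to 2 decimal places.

The region (Patch 1 ∪ Patch 2) ∩ Patch 3 is the polygon with vertices (8,6), (8,2), (7,2), (7,6).
By the shoelace formula its area is 4.00.

4.00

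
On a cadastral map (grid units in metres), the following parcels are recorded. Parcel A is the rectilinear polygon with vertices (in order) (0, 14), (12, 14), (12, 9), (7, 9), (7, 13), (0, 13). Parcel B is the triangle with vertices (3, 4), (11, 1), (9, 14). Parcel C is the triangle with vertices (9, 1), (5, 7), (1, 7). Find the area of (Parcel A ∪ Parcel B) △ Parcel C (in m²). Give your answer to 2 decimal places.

|Parcel A ∪ Parcel B| = 72.4103.
|(Parcel A ∪ Parcel B) ∩ Parcel C| = 7.7655.
|(Parcel A ∪ Parcel B) △ Parcel C| = 72.4103 + 12 − 15.531 = 68.88.

68.88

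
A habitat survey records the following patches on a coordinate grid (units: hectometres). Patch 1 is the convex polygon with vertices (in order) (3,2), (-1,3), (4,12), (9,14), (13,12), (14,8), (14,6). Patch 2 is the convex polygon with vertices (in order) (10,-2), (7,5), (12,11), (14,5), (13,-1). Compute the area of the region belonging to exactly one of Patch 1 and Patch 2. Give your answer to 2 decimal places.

119.27

|Patch 1| = 110.5, |Patch 2| = 54, |Patch 1∩Patch 2| = 22.6149.
|Patch 1 △ Patch 2| = |Patch 1| + |Patch 2| − 2·|Patch 1∩Patch 2| = 110.5 + 54 − 45.2299 = 119.27.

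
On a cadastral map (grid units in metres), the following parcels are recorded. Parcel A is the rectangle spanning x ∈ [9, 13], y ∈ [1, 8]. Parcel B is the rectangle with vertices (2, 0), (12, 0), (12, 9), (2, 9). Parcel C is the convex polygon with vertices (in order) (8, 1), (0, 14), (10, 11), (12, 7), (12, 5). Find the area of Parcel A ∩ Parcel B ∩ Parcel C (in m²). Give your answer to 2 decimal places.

13.25

The intersection is the polygon with vertices (9,8), (11.5,8), (12,7), (12,5), (9,2).
By the shoelace formula its area is 13.25.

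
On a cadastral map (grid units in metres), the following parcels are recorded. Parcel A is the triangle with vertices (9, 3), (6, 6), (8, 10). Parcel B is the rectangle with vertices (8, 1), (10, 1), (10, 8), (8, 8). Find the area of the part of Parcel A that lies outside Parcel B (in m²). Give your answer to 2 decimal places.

|Parcel A| = 9, |Parcel A∩Parcel B| = 2.7143.
|Parcel A ∖ Parcel B| = |Parcel A| − |Parcel A∩Parcel B| = 9 − 2.7143 = 6.29.

6.29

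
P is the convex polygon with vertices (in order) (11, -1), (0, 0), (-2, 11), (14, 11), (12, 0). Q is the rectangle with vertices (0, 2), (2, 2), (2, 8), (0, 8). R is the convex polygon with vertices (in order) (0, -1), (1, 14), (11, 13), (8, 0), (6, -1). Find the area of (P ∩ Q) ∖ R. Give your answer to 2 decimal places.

2.40

|P ∩ Q| = 12.
|(P ∩ Q) ∩ R| = 9.6.
|(P ∩ Q) ∖ R| = 12 − 9.6 = 2.40.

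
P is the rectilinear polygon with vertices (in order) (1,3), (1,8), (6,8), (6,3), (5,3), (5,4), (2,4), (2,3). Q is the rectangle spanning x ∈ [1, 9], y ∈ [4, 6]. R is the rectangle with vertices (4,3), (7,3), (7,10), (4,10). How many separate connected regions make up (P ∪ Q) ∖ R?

2

(P ∪ Q) ∖ R splits into 2 disjoint pieces (area 13, area 4).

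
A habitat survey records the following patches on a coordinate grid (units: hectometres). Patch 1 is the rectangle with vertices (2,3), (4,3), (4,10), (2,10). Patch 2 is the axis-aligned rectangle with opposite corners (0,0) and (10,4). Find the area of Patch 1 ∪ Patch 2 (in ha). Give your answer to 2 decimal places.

52.00

By inclusion–exclusion:
Individual areas: |Patch 1| = 14, |Patch 2| = 40.
|Patch 1∩Patch 2|: x∈[2,4], y∈[3,4] → 2·1 = 2.
|Patch 1 ∪ Patch 2| = 54 − 2 = 52.00.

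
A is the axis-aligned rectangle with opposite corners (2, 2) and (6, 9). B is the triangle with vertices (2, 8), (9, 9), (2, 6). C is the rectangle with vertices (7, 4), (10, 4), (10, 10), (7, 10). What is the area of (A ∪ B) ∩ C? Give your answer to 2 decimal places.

0.57

The region (A ∪ B) ∩ C is the polygon with vertices (9,9), (7,8.143), (7,8.714).
By the shoelace formula its area is 0.57.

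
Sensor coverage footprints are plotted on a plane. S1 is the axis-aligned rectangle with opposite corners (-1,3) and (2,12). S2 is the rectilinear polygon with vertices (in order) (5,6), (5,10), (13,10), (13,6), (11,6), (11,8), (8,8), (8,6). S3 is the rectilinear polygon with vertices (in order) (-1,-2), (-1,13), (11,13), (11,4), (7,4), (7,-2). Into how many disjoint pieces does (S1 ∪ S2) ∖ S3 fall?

1

(S1 ∪ S2) ∖ S3 is a single connected region.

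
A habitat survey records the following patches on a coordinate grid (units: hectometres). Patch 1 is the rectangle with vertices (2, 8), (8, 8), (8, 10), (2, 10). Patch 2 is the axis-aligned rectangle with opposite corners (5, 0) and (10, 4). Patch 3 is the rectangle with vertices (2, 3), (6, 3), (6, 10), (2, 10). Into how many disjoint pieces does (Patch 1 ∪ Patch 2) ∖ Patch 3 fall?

(Patch 1 ∪ Patch 2) ∖ Patch 3 splits into 2 disjoint pieces (area 4, area 19).

2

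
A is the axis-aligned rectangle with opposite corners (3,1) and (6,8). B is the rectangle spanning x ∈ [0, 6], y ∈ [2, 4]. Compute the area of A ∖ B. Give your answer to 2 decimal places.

|A∩B|: x∈[3,6], y∈[2,4] → 3·2 = 6.
|A| = 21.
|A ∖ B| = |A| − |A∩B| = 21 − 6 = 15.00.

15.00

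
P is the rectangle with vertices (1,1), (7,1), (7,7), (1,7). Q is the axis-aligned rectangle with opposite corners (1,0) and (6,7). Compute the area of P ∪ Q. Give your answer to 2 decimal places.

By inclusion–exclusion:
Individual areas: |P| = 36, |Q| = 35.
|P∩Q|: x∈[1,6], y∈[1,7] → 5·6 = 30.
|P ∪ Q| = 71 − 30 = 41.00.

41.00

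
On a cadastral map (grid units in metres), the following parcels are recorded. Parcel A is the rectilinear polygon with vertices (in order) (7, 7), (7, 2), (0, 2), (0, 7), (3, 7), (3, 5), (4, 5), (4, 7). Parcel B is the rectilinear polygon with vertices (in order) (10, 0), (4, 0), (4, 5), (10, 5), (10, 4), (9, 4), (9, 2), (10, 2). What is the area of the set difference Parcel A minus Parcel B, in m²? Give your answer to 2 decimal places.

24.00

|Parcel A| = 33, |Parcel A∩Parcel B| = 9.
|Parcel A ∖ Parcel B| = |Parcel A| − |Parcel A∩Parcel B| = 33 − 9 = 24.00.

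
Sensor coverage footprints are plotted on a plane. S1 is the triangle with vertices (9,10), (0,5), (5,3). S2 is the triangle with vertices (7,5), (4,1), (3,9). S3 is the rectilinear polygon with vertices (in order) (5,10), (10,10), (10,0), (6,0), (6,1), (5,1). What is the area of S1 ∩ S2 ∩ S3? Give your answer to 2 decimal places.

The intersection is the polygon with vertices (6.455,5.545), (5,3), (5,7).
By the shoelace formula its area is 2.91.

2.91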